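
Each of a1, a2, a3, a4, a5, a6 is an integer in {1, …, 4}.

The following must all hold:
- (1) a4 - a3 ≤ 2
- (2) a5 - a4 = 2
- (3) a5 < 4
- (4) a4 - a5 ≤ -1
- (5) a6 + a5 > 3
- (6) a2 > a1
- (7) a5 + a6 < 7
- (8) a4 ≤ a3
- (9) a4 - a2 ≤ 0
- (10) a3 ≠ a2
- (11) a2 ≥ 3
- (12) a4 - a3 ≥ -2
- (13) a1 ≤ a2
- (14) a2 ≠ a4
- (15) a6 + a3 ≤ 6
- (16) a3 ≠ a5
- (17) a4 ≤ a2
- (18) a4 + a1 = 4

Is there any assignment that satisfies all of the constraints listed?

Satisfiable

Try a1 = 3, a2 = 4, a3 = 1, a4 = 1, a5 = 3, a6 = 3.
Check constraint 1: a4 - a3 = 0; constraint 2: a5 - a4 = 2. The remaining constraints are straightforward to verify.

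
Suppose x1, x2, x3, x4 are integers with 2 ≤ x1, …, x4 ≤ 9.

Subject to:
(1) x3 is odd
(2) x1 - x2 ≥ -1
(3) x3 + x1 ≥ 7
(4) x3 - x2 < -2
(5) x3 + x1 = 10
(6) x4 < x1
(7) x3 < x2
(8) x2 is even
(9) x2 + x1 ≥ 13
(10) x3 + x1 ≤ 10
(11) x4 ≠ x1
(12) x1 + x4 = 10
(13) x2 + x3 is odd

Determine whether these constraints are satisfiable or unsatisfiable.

Take x1 = 7, x2 = 8, x3 = 3, x4 = 3. Then constraint 2: x1 - x2 = -1; constraint 3: x3 + x1 = 10; constraint 4: x3 - x2 = -5, and every other listed constraint is also met.

Satisfiable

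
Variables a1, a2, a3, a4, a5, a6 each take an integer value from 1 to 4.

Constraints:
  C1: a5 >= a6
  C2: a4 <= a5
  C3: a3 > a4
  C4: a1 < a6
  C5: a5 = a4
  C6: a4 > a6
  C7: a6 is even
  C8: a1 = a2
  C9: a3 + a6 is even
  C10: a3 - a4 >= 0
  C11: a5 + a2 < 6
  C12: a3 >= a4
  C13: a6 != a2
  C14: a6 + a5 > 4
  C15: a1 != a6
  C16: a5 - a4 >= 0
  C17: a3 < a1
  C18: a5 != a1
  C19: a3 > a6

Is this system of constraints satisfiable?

Unsatisfiable

Constraints 4, 6, 10, and 17 give a6 < a4, a4 ≤ a3, a3 < a1, a1 < a6. Chaining: a6 < a4 ≤ a3 < a1 < a6, which forces a6 < a6 — impossible.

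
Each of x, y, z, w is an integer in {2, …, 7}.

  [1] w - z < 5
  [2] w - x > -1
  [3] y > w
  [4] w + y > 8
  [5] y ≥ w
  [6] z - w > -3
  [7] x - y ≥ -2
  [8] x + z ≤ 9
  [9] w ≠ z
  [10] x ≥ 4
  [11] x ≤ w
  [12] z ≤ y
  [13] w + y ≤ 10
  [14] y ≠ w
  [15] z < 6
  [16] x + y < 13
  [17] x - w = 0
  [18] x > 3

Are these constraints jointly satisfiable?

Take x = 4, y = 6, z = 2, w = 4. Then constraint 1: w - z = 2; constraint 2: w - x = 0; constraint 4: w + y = 10, and every other listed constraint is also met.

Satisfiable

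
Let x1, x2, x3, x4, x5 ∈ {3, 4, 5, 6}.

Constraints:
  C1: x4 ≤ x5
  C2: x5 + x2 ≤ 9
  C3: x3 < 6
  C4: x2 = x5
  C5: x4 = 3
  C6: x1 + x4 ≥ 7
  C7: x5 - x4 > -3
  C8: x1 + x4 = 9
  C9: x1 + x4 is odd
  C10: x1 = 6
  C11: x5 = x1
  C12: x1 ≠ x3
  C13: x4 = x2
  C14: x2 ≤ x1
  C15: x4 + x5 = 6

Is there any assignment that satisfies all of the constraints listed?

Constraint 5 fixes x4 = 3 and constraint 10 fixes x1 = 6. Constraints 4, 11, and 13 give x4 = x2 = x5 = x1, so x4 = x1. But 3 ≠ 6 — contradiction.

Unsatisfiable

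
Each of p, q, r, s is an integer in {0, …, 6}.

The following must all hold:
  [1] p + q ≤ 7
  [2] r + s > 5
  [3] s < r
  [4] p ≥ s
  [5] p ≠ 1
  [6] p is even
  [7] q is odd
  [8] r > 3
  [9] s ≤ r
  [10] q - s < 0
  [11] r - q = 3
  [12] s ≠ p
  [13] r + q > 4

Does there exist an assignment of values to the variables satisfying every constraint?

Satisfiable

Setting (p, q, r, s) = (4, 1, 4, 3) satisfies everything: constraint 1: p + q = 5; constraint 2: r + s = 7, and the others follow.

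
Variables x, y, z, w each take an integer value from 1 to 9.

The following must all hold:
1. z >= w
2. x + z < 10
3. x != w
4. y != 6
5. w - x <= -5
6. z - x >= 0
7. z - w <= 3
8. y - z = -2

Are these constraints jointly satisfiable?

Constraints 5, 6, and 7 give x − w ≥ 5, w − z ≥ -3, z − x ≥ 0.
Adding all 3 inequalities: the left sides telescope to 0, and the right sides sum to 5 + (-3) + 0 = 2. So 0 ≥ 2, which is false.

Unsatisfiable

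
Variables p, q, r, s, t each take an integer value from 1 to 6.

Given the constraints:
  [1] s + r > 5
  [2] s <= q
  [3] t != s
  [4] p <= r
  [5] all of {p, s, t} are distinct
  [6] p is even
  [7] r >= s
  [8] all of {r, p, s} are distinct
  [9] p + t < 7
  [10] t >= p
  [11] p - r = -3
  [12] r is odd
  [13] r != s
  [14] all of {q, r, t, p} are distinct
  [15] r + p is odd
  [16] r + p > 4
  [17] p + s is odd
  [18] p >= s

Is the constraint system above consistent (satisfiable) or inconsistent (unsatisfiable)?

Satisfiable

Setting (p, q, r, s, t) = (2, 6, 5, 1, 4) satisfies everything: constraint 1: s + r = 6; constraint 9: p + t = 6; constraint 11: p - r = -3, and the others follow.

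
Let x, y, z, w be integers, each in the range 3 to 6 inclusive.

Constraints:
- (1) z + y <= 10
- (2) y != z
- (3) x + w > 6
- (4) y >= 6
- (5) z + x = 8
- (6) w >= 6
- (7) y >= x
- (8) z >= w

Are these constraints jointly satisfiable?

Unsatisfiable

From constraints 6 and 8: z ≥ w ≥ 6. From constraint 4: y ≥ 6. Hence z + y ≥ 12. But constraint 1 requires z + y ≤ 10, and 10 < 12. Contradiction.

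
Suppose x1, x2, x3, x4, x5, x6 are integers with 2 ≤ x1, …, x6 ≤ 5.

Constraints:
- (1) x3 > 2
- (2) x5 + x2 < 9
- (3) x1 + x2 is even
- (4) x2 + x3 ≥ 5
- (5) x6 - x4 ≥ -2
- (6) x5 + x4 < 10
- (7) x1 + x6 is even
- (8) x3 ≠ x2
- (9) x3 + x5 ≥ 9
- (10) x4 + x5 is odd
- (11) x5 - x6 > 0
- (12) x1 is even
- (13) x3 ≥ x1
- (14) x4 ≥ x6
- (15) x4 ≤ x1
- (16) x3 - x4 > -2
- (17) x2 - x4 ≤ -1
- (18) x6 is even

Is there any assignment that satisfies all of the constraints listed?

One satisfying assignment is x1 = 4, x2 = 2, x3 = 5, x4 = 4, x5 = 5, x6 = 2.
For the less obvious constraints — constraint 2: x5 + x2 = 7; constraint 4: x2 + x3 = 7 — and the others hold by inspection.

Satisfiable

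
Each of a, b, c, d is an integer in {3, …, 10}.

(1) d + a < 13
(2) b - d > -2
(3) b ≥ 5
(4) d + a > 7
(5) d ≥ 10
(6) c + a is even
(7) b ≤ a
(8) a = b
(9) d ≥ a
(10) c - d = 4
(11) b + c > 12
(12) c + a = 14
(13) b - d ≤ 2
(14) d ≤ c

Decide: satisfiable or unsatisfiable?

From constraints 5 and 14: c ≥ d ≥ 10. From constraints 3 and 7: a ≥ b ≥ 5. Hence c + a ≥ 15. But constraint 12 requires c + a = 14, and 14 < 15. Contradiction.

Unsatisfiable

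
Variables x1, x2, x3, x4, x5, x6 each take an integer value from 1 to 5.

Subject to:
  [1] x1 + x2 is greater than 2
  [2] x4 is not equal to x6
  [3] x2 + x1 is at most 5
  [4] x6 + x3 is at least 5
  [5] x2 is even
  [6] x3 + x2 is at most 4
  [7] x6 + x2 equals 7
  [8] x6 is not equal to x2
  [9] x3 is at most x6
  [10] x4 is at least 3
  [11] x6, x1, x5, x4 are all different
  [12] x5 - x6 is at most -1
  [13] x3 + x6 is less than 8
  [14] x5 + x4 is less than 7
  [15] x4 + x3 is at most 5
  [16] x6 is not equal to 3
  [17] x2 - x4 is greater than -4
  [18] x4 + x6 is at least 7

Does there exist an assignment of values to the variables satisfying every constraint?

Satisfiable

The assignment x1 = 2, x2 = 2, x3 = 1, x4 = 3, x5 = 1, x6 = 5 works:
  constraint 1 holds since x1 + x2 = 4.
  constraint 3 holds since x2 + x1 = 4.
The rest check out directly.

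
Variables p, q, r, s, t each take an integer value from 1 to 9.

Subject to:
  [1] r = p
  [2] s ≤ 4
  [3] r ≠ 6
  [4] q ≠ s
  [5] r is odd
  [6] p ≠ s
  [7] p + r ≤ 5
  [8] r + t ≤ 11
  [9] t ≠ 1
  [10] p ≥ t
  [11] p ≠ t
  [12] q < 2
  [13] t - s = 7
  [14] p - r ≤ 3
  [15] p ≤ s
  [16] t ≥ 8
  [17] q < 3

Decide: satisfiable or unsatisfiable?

From constraints 10 and 16: p ≥ t and t ≥ 8, so p ≥ 8. From constraints 2 and 15: p ≤ s and s ≤ 4, so p ≤ 4. But 4 < 8, so no value of p works.

Unsatisfiable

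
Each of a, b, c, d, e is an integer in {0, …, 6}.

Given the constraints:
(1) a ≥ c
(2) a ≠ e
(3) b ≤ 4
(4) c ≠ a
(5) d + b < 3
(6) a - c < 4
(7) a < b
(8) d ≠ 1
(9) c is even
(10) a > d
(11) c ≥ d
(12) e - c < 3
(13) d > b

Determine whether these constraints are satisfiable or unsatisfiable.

Unsatisfiable

Constraints 7, 10, and 13 give d < a, a < b, b < d. Chaining: d < a < b < d, which forces d < d — impossible.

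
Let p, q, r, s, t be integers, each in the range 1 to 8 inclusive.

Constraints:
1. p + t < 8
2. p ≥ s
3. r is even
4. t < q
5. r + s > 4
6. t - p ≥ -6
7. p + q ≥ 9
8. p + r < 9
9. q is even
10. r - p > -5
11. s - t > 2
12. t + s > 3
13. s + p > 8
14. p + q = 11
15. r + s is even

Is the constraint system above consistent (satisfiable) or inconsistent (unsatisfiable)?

The assignment p = 5, q = 6, r = 2, s = 4, t = 1 works:
  constraint 1 holds since p + t = 6.
  constraint 5 holds since r + s = 6.
  constraint 6 holds since t - p = -4.
The rest check out directly.

Satisfiable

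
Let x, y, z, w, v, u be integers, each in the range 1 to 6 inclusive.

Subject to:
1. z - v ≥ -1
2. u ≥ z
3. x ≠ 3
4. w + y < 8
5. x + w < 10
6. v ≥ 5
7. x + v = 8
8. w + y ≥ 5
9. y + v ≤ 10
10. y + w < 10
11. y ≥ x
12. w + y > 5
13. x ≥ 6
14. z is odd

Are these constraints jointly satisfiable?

From constraints 11 and 13: y ≥ x ≥ 6. From constraint 6: v ≥ 5. Hence y + v ≥ 11. But constraint 9 requires y + v ≤ 10, and 10 < 11. Contradiction.

Unsatisfiable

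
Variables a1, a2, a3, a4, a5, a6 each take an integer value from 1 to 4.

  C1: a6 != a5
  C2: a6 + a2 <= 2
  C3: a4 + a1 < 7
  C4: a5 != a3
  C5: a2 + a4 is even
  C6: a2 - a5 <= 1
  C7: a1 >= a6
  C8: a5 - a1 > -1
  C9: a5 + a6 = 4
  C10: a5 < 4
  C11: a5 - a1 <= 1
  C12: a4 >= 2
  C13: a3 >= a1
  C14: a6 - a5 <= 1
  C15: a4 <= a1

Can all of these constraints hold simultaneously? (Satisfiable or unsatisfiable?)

Take a1 = 3, a2 = 1, a3 = 4, a4 = 3, a5 = 3, a6 = 1. Then constraint 2: a6 + a2 = 2; constraint 3: a4 + a1 = 6, and every other listed constraint is also met.

Satisfiable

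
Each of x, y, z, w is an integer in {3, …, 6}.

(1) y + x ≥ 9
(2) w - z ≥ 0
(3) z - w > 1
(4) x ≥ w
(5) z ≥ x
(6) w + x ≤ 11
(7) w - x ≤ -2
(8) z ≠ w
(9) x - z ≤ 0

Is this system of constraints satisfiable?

Constraints 2, 7, and 9 give w − z ≥ 0, z − x ≥ 0, x − w ≥ 2.
Adding all 3 inequalities: the left sides telescope to 0, and the right sides sum to 0 + 0 + 2 = 2. So 0 ≥ 2, which is false.

Unsatisfiable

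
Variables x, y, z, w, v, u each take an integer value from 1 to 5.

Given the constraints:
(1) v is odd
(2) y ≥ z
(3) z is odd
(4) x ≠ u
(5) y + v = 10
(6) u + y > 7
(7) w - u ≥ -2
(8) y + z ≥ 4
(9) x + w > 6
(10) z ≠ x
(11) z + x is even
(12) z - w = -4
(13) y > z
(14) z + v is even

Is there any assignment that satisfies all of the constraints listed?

One satisfying assignment is x = 3, y = 5, z = 1, w = 5, v = 5, u = 4.
For the less obvious constraints — constraint 5: y + v = 10; constraint 6: u + y = 9 — and the others hold by inspection.

Satisfiable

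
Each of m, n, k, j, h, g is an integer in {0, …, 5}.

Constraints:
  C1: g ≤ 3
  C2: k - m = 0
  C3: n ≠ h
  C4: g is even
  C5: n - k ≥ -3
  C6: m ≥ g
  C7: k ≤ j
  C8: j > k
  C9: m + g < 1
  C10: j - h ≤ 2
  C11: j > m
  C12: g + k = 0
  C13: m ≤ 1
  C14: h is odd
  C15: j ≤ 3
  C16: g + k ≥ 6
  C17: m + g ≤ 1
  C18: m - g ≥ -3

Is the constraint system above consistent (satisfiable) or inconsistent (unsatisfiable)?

Unsatisfiable

From constraints 6 and 13: g ≤ m ≤ 1. From constraints 7 and 15: k ≤ j ≤ 3. Hence g + k ≤ 4. But constraint 16 requires g + k ≥ 6, and 6 > 4. Contradiction.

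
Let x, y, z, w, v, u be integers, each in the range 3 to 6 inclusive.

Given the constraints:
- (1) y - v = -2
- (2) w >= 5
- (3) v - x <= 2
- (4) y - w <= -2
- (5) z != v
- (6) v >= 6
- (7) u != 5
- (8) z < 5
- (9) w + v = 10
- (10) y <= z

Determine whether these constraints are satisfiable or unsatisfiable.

From constraint 2: w ≥ 5. From constraint 6: v ≥ 6. Hence w + v ≥ 11. But constraint 9 requires w + v = 10, and 10 < 11. Contradiction.

Unsatisfiable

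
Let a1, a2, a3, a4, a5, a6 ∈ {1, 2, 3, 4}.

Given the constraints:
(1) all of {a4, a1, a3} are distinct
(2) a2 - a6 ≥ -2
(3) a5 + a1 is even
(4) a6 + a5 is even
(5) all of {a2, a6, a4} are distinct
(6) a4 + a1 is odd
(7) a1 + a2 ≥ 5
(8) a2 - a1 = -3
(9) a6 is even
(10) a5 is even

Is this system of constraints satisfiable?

Satisfiable

Try a1 = 4, a2 = 1, a3 = 2, a4 = 3, a5 = 4, a6 = 2.
Check constraint 2: a2 - a6 = -1; constraint 7: a1 + a2 = 5; constraint 8: a2 - a1 = -3. The remaining constraints are straightforward to verify.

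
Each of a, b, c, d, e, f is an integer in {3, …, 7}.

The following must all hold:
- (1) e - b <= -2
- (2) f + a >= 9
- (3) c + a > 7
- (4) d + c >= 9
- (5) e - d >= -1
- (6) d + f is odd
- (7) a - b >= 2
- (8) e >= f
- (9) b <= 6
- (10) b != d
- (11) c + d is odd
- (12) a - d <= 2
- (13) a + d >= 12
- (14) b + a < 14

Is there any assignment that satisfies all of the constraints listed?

Unsatisfiable

Constraints 1, 5, 7, and 12 give a − b ≥ 2, b − e ≥ 2, e − d ≥ -1, d − a ≥ -2.
Adding all 4 inequalities: the left sides telescope to 0, and the right sides sum to 2 + 2 + (-1) + (-2) = 1. So 0 ≥ 1, which is false.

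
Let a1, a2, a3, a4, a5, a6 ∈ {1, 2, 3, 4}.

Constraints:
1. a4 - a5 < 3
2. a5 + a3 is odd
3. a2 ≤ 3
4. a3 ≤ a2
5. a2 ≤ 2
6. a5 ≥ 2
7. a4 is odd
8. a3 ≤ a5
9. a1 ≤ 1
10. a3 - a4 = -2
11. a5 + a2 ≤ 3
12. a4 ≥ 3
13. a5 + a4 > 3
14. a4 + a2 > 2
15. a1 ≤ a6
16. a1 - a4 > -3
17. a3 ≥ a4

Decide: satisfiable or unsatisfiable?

From constraints 12 and 17: a3 ≥ a4 and a4 ≥ 3, so a3 ≥ 3. From constraints 4 and 5: a3 ≤ a2 and a2 ≤ 2, so a3 ≤ 2. But 2 < 3, so no value of a3 works.

Unsatisfiable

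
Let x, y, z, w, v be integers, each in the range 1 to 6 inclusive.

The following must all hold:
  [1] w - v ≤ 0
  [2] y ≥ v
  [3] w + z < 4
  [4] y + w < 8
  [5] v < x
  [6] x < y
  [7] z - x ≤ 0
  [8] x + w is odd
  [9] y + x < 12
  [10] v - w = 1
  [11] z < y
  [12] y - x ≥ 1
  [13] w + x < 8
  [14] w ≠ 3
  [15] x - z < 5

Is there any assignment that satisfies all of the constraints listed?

Satisfiable

One satisfying assignment is x = 4, y = 6, z = 2, w = 1, v = 2.
For the less obvious constraints — constraint 1: w - v = -1; constraint 3: w + z = 3; constraint 4: y + w = 7 — and the others hold by inspection.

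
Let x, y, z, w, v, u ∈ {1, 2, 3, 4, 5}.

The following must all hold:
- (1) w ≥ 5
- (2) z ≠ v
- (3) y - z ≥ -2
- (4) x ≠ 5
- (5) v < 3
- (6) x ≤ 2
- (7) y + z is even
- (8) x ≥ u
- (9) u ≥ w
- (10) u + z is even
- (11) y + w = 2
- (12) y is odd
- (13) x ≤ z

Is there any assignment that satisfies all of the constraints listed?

From constraints 1 and 9: u ≥ w and w ≥ 5, so u ≥ 5. From constraints 6 and 8: u ≤ x and x ≤ 2, so u ≤ 2. But 2 < 5, so no value of u works.

Unsatisfiable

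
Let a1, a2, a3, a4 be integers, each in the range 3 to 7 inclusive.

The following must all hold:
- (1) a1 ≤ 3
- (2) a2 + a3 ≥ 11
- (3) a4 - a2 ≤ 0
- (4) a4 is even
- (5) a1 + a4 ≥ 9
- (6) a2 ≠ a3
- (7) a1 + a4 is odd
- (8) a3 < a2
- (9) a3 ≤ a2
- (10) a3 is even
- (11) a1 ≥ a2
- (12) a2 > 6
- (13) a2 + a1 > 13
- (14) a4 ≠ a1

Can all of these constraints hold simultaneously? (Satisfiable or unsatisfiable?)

From constraint 12: a2 ≥ 7. From constraints 1 and 11: a2 ≤ a1 and a1 ≤ 3, so a2 ≤ 3. But 3 < 7, so no value of a2 works.

Unsatisfiable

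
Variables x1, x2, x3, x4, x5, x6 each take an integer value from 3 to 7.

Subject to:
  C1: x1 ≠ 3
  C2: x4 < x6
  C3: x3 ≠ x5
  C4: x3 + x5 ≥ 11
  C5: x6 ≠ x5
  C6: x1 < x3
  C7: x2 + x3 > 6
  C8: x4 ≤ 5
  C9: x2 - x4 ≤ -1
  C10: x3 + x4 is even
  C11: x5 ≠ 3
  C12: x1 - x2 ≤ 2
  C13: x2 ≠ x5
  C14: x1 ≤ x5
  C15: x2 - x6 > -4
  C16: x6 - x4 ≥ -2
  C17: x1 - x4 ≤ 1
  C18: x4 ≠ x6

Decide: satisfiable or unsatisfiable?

Satisfiable

Take x1 = 5, x2 = 3, x3 = 6, x4 = 4, x5 = 7, x6 = 5. Then constraint 4: x3 + x5 = 13; constraint 7: x2 + x3 = 9; constraint 9: x2 - x4 = -1, and every other listed constraint is also met.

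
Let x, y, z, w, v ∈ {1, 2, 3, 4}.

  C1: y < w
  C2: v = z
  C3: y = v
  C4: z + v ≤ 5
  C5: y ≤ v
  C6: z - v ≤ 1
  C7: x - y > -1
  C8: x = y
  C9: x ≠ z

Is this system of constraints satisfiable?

From constraints 2, 3, and 8, x = y = v = z, so x = z. But constraint 9 says x ≠ z. Contradiction.

Unsatisfiable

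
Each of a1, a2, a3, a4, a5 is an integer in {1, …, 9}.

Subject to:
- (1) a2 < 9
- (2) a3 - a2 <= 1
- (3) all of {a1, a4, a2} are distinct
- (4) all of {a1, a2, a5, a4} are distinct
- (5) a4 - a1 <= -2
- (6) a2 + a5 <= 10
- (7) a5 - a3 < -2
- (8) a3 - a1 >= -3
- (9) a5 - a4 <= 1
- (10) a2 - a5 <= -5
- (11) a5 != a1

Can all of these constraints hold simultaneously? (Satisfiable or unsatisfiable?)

Unsatisfiable

Constraints 2, 5, 8, 9, and 10 give a3 − a1 ≥ -3, a1 − a4 ≥ 2, a4 − a5 ≥ -1, a5 − a2 ≥ 5, a2 − a3 ≥ -1.
Adding all 5 inequalities: the left sides telescope to 0, and the right sides sum to (-3) + 2 + (-1) + 5 + (-1) = 2. So 0 ≥ 2, which is false.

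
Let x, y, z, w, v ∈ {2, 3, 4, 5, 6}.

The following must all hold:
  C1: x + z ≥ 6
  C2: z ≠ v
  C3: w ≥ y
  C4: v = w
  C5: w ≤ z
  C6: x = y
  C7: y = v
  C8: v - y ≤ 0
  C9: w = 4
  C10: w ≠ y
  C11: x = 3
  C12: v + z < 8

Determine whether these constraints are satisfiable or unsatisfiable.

Unsatisfiable

Constraint 11 fixes x = 3 and constraint 9 fixes w = 4. Constraints 4, 6, and 7 give x = y = v = w, so x = w. But 3 ≠ 4 — contradiction.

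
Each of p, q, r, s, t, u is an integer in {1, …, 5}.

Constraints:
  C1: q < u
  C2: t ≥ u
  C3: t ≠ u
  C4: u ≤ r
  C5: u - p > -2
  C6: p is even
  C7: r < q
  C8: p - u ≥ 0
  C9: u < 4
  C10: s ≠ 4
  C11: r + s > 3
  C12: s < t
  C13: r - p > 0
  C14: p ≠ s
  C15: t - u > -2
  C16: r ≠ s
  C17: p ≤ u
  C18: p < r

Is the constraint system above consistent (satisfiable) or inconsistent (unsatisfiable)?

Constraints 1, 7, 8, and 13 give p < r, r < q, q < u, u ≤ p. Chaining: p < r < q < u ≤ p, which forces p < p — impossible.

Unsatisfiable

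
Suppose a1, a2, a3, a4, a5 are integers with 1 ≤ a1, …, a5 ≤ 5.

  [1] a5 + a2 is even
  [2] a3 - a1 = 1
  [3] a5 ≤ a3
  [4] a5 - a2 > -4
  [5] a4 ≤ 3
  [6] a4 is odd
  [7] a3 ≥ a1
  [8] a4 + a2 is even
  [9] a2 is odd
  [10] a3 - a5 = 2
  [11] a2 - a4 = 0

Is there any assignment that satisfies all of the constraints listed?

Take a1 = 2, a2 = 3, a3 = 3, a4 = 3, a5 = 1. Then constraint 2: a3 - a1 = 1; constraint 4: a5 - a2 = -2, and every other listed constraint is also met.

Satisfiable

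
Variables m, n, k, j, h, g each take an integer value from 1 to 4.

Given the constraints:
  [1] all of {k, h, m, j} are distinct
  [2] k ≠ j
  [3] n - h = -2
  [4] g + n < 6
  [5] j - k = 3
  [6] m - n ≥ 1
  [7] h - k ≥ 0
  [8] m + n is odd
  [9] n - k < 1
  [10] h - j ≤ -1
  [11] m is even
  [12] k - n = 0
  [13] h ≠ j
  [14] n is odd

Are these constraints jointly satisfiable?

Satisfiable

The assignment m = 2, n = 1, k = 1, j = 4, h = 3, g = 4 works:
  constraint 3 holds since n - h = -2.
  constraint 4 holds since g + n = 5.
The rest check out directly.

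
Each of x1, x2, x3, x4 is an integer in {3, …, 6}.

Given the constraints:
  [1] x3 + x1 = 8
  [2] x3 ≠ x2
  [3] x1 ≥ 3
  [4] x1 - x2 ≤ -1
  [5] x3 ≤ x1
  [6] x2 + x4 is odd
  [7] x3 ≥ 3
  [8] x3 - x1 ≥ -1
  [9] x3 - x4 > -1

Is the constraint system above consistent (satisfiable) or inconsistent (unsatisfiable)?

The assignment x1 = 4, x2 = 5, x3 = 4, x4 = 4 works:
  constraint 1 holds since x3 + x1 = 8.
  constraint 4 holds since x1 - x2 = -1.
The rest check out directly.

Satisfiable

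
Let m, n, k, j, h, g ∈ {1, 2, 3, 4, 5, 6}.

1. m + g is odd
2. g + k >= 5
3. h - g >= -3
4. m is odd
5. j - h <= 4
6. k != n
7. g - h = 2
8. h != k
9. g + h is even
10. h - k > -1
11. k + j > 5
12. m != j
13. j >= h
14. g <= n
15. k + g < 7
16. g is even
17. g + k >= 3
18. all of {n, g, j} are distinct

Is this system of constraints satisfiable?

Satisfiable

Take m = 3, n = 5, k = 1, j = 6, h = 2, g = 4. Then constraint 2: g + k = 5; constraint 3: h - g = -2; constraint 5: j - h = 4, and every other listed constraint is also met.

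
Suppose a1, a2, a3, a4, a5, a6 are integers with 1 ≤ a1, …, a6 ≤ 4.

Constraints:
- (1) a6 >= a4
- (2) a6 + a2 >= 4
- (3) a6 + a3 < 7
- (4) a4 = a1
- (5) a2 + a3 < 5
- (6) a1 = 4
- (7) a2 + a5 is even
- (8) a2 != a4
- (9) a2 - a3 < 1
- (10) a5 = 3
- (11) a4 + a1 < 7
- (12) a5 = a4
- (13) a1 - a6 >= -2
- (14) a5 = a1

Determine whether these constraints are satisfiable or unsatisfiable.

Constraint 10 fixes a5 = 3 and constraint 6 fixes a1 = 4. Constraints 4 and 12 give a5 = a4 = a1, so a5 = a1. But 3 ≠ 4 — contradiction.

Unsatisfiable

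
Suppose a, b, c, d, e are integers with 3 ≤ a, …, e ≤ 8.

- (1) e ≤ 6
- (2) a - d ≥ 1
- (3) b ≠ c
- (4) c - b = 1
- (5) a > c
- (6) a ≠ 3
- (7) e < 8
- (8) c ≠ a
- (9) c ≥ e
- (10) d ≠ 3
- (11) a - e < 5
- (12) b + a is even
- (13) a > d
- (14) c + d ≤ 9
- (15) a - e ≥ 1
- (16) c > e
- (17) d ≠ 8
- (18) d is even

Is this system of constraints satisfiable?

Satisfiable

One satisfying assignment is a = 5, b = 3, c = 4, d = 4, e = 3.
For the less obvious constraints — constraint 2: a - d = 1; constraint 4: c - b = 1; constraint 11: a - e = 2 — and the others hold by inspection.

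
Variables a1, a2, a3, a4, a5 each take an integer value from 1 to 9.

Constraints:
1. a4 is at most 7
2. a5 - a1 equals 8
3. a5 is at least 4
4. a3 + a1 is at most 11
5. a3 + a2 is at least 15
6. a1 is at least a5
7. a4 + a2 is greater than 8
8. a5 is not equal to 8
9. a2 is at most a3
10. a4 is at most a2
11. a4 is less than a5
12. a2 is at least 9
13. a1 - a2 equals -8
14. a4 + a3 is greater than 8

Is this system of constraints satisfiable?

From constraints 9 and 12: a3 ≥ a2 ≥ 9. From constraints 3 and 6: a1 ≥ a5 ≥ 4. Hence a3 + a1 ≥ 13. But constraint 4 requires a3 + a1 ≤ 11, and 11 < 13. Contradiction.

Unsatisfiable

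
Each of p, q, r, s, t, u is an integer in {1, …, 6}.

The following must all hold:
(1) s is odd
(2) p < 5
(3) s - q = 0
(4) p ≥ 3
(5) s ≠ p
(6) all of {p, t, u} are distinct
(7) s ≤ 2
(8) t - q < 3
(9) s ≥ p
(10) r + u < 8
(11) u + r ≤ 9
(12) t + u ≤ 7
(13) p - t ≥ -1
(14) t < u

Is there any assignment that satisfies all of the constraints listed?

From constraint 4: p ≥ 3. From constraints 7 and 9: p ≤ s and s ≤ 2, so p ≤ 2. But 2 < 3, so no value of p works.

Unsatisfiable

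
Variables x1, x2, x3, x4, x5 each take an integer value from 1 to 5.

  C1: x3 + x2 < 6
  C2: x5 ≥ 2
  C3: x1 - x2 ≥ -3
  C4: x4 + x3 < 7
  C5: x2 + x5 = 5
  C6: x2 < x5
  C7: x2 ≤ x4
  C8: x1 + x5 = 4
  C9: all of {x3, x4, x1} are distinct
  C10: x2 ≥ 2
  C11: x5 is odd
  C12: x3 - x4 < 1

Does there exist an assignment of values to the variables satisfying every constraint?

Take x1 = 1, x2 = 2, x3 = 2, x4 = 4, x5 = 3. Then constraint 1: x3 + x2 = 4; constraint 3: x1 - x2 = -1; constraint 4: x4 + x3 = 6, and every other listed constraint is also met.

Satisfiable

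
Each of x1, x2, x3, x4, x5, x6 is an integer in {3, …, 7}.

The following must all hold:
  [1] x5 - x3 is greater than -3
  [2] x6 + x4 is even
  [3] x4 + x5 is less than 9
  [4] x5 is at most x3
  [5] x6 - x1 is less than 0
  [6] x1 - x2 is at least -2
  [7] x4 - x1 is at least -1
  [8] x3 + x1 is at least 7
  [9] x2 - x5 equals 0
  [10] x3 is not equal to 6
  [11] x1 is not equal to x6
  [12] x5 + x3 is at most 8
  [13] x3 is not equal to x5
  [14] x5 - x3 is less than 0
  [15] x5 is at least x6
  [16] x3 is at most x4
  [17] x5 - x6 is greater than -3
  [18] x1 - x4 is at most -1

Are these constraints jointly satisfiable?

Satisfiable

Take x1 = 4, x2 = 3, x3 = 5, x4 = 5, x5 = 3, x6 = 3. Then constraint 1: x5 - x3 = -2; constraint 3: x4 + x5 = 8, and every other listed constraint is also met.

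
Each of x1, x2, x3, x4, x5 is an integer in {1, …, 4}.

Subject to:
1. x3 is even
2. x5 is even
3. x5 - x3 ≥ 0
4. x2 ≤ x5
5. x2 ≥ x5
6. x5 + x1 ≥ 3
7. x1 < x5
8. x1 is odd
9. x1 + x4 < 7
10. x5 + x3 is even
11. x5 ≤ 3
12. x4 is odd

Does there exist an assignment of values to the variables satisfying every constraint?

Setting (x1, x2, x3, x4, x5) = (1, 2, 2, 3, 2) satisfies everything: constraint 3: x5 - x3 = 0; constraint 6: x5 + x1 = 3; constraint 9: x1 + x4 = 4, and the others follow.

Satisfiable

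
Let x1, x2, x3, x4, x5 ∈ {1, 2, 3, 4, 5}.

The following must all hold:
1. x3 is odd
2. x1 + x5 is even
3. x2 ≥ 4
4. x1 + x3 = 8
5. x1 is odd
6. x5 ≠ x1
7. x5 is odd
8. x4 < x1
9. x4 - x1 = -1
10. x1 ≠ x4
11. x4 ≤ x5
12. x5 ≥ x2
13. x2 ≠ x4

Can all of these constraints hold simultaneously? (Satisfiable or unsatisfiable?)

Satisfiable

Take x1 = 3, x2 = 5, x3 = 5, x4 = 2, x5 = 5. Then constraint 4: x1 + x3 = 8; constraint 9: x4 - x1 = -1, and every other listed constraint is also met.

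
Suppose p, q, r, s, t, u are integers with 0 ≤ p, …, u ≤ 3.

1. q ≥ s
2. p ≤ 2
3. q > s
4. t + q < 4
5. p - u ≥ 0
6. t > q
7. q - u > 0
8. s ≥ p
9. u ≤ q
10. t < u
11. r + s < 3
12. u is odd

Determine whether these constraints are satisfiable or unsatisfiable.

Constraints 3, 5, 6, 8, and 10 give q < t, t < u, u ≤ p, p ≤ s, s < q. Chaining: q < t < u ≤ p ≤ s < q, which forces q < q — impossible.

Unsatisfiable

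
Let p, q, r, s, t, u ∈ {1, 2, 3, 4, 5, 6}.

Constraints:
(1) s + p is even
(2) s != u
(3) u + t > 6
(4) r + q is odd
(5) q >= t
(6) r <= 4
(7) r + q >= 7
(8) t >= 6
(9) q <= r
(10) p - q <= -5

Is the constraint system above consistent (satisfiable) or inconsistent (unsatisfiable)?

From constraints 5 and 8: q ≥ t and t ≥ 6, so q ≥ 6. From constraints 6 and 9: q ≤ r and r ≤ 4, so q ≤ 4. But 4 < 6, so no value of q works.

Unsatisfiable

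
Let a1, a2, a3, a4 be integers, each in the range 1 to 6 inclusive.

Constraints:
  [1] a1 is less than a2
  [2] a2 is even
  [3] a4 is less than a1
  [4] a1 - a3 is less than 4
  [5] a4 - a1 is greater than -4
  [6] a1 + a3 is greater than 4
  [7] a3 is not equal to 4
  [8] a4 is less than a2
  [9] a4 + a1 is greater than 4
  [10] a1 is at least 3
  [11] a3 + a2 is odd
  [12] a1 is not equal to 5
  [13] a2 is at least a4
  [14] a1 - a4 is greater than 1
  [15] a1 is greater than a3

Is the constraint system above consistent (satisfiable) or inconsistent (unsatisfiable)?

Try a1 = 4, a2 = 6, a3 = 3, a4 = 1.
Check constraint 4: a1 - a3 = 1; constraint 5: a4 - a1 = -3. The remaining constraints are straightforward to verify.

Satisfiable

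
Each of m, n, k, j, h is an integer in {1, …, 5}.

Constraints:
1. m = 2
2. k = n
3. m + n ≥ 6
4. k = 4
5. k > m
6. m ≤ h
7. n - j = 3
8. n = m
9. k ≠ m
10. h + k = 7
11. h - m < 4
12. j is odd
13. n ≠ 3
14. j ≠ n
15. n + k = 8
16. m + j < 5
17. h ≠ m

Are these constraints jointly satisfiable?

Constraint 4 fixes k = 4 and constraint 1 fixes m = 2. Constraints 2 and 8 give k = n = m, so k = m. But 4 ≠ 2 — contradiction.

Unsatisfiable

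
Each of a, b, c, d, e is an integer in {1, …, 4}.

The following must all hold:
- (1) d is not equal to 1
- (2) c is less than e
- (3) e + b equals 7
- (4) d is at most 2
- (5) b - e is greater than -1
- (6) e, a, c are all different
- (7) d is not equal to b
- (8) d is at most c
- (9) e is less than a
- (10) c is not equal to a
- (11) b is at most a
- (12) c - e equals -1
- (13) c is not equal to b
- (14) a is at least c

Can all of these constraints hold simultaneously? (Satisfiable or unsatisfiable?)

Try a = 4, b = 4, c = 2, d = 2, e = 3.
Check constraint 3: e + b = 7; constraint 5: b - e = 1; constraint 12: c - e = -1. The remaining constraints are straightforward to verify.

Satisfiable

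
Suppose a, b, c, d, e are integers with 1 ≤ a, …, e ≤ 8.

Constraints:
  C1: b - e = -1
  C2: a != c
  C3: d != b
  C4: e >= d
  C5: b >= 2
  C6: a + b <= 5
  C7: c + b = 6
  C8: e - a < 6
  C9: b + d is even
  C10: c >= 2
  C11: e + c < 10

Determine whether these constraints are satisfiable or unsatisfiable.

Try a = 1, b = 3, c = 3, d = 1, e = 4.
Check constraint 1: b - e = -1; constraint 6: a + b = 4; constraint 7: c + b = 6. The remaining constraints are straightforward to verify.

Satisfiable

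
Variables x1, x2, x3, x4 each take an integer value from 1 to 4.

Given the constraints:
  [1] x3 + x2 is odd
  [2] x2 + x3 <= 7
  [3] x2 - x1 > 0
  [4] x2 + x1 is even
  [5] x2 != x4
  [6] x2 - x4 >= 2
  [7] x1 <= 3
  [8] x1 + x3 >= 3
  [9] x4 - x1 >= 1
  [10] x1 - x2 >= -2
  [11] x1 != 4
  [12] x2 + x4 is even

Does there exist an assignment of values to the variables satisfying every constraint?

Unsatisfiable

Constraints 6, 9, and 10 give x1 − x2 ≥ -2, x2 − x4 ≥ 2, x4 − x1 ≥ 1.
Adding all 3 inequalities: the left sides telescope to 0, and the right sides sum to (-2) + 2 + 1 = 1. So 0 ≥ 1, which is false.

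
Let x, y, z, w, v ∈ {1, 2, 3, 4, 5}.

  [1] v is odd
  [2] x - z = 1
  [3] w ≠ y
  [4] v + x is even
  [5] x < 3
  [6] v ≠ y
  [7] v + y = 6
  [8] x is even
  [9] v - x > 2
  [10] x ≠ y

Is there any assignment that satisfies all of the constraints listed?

Constraint 1 makes v odd and constraint 8 makes x even, so v + x must be odd. Constraint 4 says v + x is even — contradiction.

Unsatisfiable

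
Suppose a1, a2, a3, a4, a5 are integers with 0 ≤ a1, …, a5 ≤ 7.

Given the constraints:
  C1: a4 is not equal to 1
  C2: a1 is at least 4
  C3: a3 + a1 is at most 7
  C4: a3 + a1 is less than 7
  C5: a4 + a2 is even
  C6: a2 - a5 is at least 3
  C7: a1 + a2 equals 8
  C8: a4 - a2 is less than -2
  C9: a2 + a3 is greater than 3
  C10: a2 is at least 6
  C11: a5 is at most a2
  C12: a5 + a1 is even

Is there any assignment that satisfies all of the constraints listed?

From constraint 2: a1 ≥ 4. From constraint 10: a2 ≥ 6. Hence a1 + a2 ≥ 10. But constraint 7 requires a1 + a2 = 8, and 8 < 10. Contradiction.

Unsatisfiable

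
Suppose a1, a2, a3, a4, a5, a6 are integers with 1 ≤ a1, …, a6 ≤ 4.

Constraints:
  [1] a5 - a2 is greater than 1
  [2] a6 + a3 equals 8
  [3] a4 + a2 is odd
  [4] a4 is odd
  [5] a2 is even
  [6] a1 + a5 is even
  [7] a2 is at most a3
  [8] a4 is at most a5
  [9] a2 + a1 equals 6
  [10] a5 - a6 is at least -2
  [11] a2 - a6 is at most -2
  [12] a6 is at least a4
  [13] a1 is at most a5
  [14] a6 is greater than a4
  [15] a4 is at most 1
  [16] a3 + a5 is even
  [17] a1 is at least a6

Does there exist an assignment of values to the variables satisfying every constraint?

Satisfiable

Take a1 = 4, a2 = 2, a3 = 4, a4 = 1, a5 = 4, a6 = 4. Then constraint 1: a5 - a2 = 2; constraint 2: a6 + a3 = 8; constraint 9: a2 + a1 = 6, and every other listed constraint is also met.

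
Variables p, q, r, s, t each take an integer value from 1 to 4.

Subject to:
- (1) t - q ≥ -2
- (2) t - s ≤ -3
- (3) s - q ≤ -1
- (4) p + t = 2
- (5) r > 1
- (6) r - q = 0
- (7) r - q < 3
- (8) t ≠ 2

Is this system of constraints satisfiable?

Unsatisfiable

Constraints 1, 2, and 3 give t − q ≥ -2, q − s ≥ 1, s − t ≥ 3.
Adding all 3 inequalities: the left sides telescope to 0, and the right sides sum to (-2) + 1 + 3 = 2. So 0 ≥ 2, which is false.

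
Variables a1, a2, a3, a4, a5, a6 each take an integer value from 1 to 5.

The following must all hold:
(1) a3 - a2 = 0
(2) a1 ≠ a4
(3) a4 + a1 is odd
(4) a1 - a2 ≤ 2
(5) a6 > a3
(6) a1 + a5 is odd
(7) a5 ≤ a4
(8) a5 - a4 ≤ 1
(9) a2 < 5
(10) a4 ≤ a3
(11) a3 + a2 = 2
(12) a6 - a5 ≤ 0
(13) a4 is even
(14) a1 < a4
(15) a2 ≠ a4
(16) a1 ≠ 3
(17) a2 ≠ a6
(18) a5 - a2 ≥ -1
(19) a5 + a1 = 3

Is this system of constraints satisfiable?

Constraints 5, 7, 10, and 12 give a6 ≤ a5, a5 ≤ a4, a4 ≤ a3, a3 < a6. Chaining: a6 ≤ a5 ≤ a4 ≤ a3 < a6, which forces a6 < a6 — impossible.

Unsatisfiable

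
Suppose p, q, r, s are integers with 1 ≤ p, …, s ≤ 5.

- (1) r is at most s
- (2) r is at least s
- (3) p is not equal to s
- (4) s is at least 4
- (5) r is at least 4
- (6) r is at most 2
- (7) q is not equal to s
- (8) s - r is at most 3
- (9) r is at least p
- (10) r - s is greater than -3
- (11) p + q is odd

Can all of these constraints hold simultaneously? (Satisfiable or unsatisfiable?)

From constraint 4: s ≥ 4. From constraints 2 and 6: s ≤ r and r ≤ 2, so s ≤ 2. But 2 < 4, so no value of s works.

Unsatisfiable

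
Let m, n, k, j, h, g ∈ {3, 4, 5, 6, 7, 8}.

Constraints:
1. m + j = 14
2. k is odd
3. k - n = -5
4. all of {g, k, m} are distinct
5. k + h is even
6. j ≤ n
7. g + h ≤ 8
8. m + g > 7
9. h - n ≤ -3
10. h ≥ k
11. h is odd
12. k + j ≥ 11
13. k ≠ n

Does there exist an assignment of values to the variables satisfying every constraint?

Setting (m, n, k, j, h, g) = (6, 8, 3, 8, 3, 4) satisfies everything: constraint 1: m + j = 14; constraint 3: k - n = -5; constraint 7: g + h = 7, and the others follow.

Satisfiable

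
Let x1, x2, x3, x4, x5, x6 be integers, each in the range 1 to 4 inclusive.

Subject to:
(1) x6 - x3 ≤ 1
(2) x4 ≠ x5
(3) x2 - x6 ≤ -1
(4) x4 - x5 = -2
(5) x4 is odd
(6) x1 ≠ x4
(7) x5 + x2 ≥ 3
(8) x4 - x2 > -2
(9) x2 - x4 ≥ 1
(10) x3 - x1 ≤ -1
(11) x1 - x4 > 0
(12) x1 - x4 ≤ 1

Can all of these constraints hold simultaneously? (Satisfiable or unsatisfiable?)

Unsatisfiable

Constraints 1, 3, 9, 10, and 12 give x1 − x3 ≥ 1, x3 − x6 ≥ -1, x6 − x2 ≥ 1, x2 − x4 ≥ 1, x4 − x1 ≥ -1.
Adding all 5 inequalities: the left sides telescope to 0, and the right sides sum to 1 + (-1) + 1 + 1 + (-1) = 1. So 0 ≥ 1, which is false.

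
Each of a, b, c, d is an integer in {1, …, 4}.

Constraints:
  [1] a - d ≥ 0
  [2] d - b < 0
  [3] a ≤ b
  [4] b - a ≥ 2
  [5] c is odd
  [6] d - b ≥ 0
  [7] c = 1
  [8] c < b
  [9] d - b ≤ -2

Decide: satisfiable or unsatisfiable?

Unsatisfiable

Constraints 1, 4, and 6 give b − a ≥ 2, a − d ≥ 0, d − b ≥ 0.
Adding all 3 inequalities: the left sides telescope to 0, and the right sides sum to 2 + 0 + 0 = 2. So 0 ≥ 2, which is false.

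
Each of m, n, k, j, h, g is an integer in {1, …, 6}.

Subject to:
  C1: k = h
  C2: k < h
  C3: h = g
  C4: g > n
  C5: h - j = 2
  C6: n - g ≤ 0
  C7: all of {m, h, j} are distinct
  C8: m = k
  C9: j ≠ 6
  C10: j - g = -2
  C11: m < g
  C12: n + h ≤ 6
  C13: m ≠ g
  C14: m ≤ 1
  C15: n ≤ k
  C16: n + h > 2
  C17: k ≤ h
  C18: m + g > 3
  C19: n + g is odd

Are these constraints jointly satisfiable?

From constraints 1, 3, and 8, m = k = h = g, so m = g. But constraint 13 says m ≠ g. Contradiction.

Unsatisfiable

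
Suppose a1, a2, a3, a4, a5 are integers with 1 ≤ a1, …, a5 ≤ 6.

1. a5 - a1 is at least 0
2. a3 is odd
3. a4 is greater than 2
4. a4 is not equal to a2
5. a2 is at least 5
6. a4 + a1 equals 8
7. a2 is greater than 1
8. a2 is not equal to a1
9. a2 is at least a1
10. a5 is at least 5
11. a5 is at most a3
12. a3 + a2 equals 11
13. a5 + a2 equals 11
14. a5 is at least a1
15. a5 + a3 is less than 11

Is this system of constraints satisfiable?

Satisfiable

Try a1 = 3, a2 = 6, a3 = 5, a4 = 5, a5 = 5.
Check constraint 1: a5 - a1 = 2; constraint 6: a4 + a1 = 8; constraint 12: a3 + a2 = 11. The remaining constraints are straightforward to verify.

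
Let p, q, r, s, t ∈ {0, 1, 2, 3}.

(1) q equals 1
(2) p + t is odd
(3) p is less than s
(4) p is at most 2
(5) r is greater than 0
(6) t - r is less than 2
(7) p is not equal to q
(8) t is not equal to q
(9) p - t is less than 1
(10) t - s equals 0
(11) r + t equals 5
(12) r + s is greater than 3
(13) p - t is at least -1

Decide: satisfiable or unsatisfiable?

Satisfiable

One satisfying assignment is p = 2, q = 1, r = 2, s = 3, t = 3.
For the less obvious constraints — constraint 6: t - r = 1; constraint 9: p - t = -1 — and the others hold by inspection.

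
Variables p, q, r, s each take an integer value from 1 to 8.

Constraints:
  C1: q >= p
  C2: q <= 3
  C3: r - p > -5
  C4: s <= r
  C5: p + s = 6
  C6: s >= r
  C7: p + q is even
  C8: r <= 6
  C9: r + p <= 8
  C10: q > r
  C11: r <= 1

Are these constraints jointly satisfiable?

Unsatisfiable

From constraints 1 and 2: p ≤ q ≤ 3. From constraints 4 and 11: s ≤ r ≤ 1. Hence p + s ≤ 4. But constraint 5 requires p + s = 6, and 6 > 4. Contradiction.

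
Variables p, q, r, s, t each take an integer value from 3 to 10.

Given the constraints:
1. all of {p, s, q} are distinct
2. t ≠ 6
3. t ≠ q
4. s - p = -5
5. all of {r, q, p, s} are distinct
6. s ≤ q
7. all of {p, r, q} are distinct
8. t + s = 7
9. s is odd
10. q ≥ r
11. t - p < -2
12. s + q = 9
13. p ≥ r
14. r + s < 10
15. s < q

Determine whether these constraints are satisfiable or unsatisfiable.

Satisfiable

Try p = 8, q = 6, r = 4, s = 3, t = 4.
Check constraint 4: s - p = -5; constraint 8: t + s = 7; constraint 11: t - p = -4. The remaining constraints are straightforward to verify.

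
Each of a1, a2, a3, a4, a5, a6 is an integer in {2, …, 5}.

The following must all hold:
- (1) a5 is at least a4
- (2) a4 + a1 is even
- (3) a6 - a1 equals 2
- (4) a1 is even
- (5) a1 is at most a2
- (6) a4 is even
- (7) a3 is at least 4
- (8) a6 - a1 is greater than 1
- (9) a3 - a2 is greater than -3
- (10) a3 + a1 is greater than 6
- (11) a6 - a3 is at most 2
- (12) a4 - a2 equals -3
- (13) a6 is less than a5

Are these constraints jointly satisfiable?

Satisfiable

Take a1 = 2, a2 = 5, a3 = 5, a4 = 2, a5 = 5, a6 = 4. Then constraint 3: a6 - a1 = 2; constraint 8: a6 - a1 = 2, and every other listed constraint is also met.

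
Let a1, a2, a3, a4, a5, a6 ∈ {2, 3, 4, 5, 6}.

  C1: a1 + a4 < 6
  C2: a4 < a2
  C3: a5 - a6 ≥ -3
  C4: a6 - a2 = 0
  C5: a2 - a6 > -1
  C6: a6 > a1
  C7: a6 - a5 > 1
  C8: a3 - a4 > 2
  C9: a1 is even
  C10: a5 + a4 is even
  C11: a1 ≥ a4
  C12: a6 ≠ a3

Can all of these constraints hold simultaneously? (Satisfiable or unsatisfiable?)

One satisfying assignment is a1 = 2, a2 = 4, a3 = 5, a4 = 2, a5 = 2, a6 = 4.
For the less obvious constraints — constraint 1: a1 + a4 = 4; constraint 3: a5 - a6 = -2 — and the others hold by inspection.

Satisfiable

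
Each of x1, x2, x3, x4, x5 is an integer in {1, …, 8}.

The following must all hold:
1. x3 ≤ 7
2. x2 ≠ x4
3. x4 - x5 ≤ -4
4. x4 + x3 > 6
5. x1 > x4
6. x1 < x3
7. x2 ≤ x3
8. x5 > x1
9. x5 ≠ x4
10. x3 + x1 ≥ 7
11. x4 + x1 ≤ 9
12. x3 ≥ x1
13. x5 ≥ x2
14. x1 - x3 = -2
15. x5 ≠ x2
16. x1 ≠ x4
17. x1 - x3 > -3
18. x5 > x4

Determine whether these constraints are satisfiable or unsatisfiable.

Try x1 = 4, x2 = 6, x3 = 6, x4 = 3, x5 = 8.
Check constraint 3: x4 - x5 = -5; constraint 4: x4 + x3 = 9; constraint 10: x3 + x1 = 10. The remaining constraints are straightforward to verify.

Satisfiable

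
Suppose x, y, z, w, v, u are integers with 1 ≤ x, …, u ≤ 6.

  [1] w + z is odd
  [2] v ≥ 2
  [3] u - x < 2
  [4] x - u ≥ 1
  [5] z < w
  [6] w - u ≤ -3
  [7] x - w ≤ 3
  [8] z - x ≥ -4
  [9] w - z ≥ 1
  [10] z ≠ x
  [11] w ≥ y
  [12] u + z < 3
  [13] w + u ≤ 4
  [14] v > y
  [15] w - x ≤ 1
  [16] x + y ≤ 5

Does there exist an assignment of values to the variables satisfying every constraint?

Constraints 4, 6, 8, and 9 give x − u ≥ 1, u − w ≥ 3, w − z ≥ 1, z − x ≥ -4.
Adding all 4 inequalities: the left sides telescope to 0, and the right sides sum to 1 + 3 + 1 + (-4) = 1. So 0 ≥ 1, which is false.

Unsatisfiable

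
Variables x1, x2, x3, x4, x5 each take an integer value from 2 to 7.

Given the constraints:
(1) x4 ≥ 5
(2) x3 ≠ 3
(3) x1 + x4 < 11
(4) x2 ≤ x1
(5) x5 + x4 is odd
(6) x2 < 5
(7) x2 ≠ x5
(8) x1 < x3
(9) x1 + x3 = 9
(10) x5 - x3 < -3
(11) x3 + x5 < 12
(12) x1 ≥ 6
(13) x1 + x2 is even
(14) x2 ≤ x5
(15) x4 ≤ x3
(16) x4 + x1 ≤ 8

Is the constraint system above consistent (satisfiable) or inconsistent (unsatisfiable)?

Unsatisfiable

From constraint 12: x1 ≥ 6. From constraints 1 and 15: x3 ≥ x4 ≥ 5. Hence x1 + x3 ≥ 11. But constraint 9 requires x1 + x3 = 9, and 9 < 11. Contradiction.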